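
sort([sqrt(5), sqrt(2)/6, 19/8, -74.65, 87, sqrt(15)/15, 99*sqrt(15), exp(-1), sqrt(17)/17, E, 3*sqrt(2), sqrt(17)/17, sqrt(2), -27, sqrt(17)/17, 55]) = [-74.65, -27, sqrt(2)/6, sqrt(17)/17, sqrt(17)/17, sqrt(17)/17, sqrt(15)/15, exp(-1), sqrt(2), sqrt(5), 19/8, E, 3*sqrt(2), 55, 87, 99*sqrt(15)]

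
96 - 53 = 43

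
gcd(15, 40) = 5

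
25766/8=3220 + 3/4=3220.75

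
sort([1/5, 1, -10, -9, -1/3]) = [-10, -9, -1/3, 1/5, 1]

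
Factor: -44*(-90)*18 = 2^4*3^4*5^1*11^1 = 71280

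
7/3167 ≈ 0.00221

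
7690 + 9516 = 17206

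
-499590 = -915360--415770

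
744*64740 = 48166560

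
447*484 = 216348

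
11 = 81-70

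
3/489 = 1/163 ≈ 0.00613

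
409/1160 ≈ 0.353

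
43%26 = 17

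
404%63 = 26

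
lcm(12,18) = 36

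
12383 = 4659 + 7724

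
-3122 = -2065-1057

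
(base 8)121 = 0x51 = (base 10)81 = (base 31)2j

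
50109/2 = 25054 + 1/2 = 25054.50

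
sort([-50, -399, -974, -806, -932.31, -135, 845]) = [-974, -932.31, -806, -399, -135, -50, 845]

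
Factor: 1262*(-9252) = -1*2^3*3^2*257^1*631^1 = -11676024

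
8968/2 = 4484 = 4484.00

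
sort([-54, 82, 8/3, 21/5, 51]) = [-54, 8/3, 21/5, 51, 82]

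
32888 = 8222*4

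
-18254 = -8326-9928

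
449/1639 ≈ 0.274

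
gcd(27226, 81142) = 2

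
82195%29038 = 24119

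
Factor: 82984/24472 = 7^(-1)*11^1*19^(-1)*41^1 = 451/133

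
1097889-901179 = 196710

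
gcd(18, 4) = 2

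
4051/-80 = -50-51/80 ≈ -50.64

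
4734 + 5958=10692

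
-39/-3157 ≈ 0.0124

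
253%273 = 253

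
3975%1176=447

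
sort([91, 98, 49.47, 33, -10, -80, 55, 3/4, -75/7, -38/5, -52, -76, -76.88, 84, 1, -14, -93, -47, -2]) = [-93, -80, -76.88, -76, -52, -47, -14, -75/7, -10, -38/5, -2, 3/4, 1, 33, 49.47, 55, 84, 91, 98]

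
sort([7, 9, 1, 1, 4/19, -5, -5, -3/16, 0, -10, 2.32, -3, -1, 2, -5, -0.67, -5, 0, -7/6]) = [-10, -5, -5, -5, -5, -3, -7/6, -1, -0.67, -3/16, 0, 0, 4/19, 1, 1, 2, 2.32, 7, 9]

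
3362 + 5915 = 9277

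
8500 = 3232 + 5268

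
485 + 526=1011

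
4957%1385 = 802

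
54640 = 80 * 683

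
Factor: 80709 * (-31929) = -1 * 3^2 * 29^1 * 367^1 * 26903^1 = -2576957661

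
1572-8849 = -7277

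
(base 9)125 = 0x68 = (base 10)104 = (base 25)44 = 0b1101000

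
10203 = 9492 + 711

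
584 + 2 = 586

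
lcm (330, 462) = 2310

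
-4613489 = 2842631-7456120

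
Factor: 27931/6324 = 2^(-2)*3^(-1)*53^1 = 53/12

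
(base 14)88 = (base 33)3l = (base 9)143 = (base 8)170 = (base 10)120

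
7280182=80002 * 91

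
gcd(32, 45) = 1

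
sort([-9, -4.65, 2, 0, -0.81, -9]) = [-9, -9, -4.65, -0.81, 0, 2]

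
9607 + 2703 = 12310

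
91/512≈0.178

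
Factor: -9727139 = -1*9727139^1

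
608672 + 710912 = 1319584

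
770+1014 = 1784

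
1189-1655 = -466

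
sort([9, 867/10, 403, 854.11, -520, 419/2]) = [-520, 9, 867/10, 419/2, 403, 854.11]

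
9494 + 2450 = 11944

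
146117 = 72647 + 73470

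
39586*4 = 158344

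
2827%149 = 145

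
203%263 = 203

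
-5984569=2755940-8740509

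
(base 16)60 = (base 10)96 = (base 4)1200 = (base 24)40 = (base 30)36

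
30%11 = 8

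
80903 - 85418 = -4515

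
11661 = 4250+7411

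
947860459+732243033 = 1680103492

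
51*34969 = 1783419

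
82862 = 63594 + 19268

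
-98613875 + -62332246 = -160946121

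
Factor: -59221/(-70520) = 2^(-3) * 5^(-1) * 41^(-1) * 43^(-1) * 59221^1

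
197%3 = 2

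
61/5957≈0.0102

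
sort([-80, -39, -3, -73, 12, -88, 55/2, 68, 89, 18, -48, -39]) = [-88, -80, -73, -48, -39, -39, -3, 12, 18, 55/2, 68, 89]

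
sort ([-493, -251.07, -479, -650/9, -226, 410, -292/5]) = [-493, -479, -251.07, -226, -650/9, -292/5, 410]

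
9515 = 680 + 8835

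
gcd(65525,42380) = 5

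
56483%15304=10571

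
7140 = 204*35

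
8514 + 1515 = 10029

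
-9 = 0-9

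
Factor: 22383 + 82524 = 3^1*11^2*17^2 = 104907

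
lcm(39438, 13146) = 39438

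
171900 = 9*19100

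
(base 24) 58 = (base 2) 10000000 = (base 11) 107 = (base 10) 128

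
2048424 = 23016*89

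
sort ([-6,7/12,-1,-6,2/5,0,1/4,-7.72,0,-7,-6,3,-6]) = [-7.72,-7,-6,-6,-6,-6,-1,0,0,1/4,2/5,7/12,3]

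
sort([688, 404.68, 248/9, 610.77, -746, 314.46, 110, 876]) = [-746, 248/9, 110, 314.46, 404.68, 610.77, 688, 876]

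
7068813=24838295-17769482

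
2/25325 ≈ 0.0000790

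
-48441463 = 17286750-65728213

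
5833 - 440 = 5393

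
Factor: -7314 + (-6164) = -1*2^1*23^1*293^1 = -13478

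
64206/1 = 64206 = 64206.00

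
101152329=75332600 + 25819729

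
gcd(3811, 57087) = 1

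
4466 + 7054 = 11520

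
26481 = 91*291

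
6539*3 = 19617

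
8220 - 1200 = 7020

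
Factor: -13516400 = -1*2^4*5^2*33791^1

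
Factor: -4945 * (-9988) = 2^2 * 5^1 * 11^1 * 23^1 * 43^1 * 227^1 = 49390660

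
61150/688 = 30575/344 ≈ 88.88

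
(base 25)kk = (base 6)2224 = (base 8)1010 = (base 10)520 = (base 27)j7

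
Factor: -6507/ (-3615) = 3^2 * 5^ (-1) = 9/5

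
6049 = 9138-3089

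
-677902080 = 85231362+-763133442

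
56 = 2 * 28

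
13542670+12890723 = 26433393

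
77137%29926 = 17285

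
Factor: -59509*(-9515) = 5^1*11^1*173^1*59509^1 = 566228135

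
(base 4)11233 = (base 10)367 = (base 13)223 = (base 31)bq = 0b101101111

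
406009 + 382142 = 788151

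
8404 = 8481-77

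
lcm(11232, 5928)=213408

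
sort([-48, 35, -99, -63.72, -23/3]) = [-99, -63.72, -48, -23/3, 35]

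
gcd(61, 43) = 1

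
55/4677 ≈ 0.0118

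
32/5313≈0.00602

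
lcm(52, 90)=2340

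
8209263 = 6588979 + 1620284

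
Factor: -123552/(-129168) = 2^1 * 11^1 * 23^(-1) = 22/23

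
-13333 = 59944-73277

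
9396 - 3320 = 6076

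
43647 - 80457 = -36810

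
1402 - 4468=-3066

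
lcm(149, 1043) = 1043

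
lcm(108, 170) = 9180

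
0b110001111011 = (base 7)12213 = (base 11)2445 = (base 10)3195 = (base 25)52k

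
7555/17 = 444 + 7/17 ≈ 444.41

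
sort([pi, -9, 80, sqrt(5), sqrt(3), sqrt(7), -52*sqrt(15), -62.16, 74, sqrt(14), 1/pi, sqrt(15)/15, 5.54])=[-52*sqrt(15), -62.16, -9, sqrt(15)/15, 1/pi, sqrt(3), sqrt(5), sqrt(7), pi, sqrt(14), 5.54, 74, 80]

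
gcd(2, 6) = 2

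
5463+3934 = 9397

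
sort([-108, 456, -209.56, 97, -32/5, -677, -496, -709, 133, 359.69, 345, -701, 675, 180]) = [-709, -701, -677, -496, -209.56, -108, -32/5, 97, 133, 180, 345, 359.69, 456, 675]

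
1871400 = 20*93570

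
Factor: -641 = -1 * 641^1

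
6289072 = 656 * 9587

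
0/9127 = 0 = 0.00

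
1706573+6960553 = 8667126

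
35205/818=43+31/818≈43.04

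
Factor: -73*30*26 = -1*2^2*3^1*5^1*13^1*73^1 = -56940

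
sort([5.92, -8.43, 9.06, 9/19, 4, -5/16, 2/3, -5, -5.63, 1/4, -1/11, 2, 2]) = [-8.43, -5.63, -5, -5/16, -1/11, 1/4, 9/19, 2/3, 2, 2, 4, 5.92, 9.06]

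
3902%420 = 122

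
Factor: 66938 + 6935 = 31^1*2383^1 = 73873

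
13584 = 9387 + 4197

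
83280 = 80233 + 3047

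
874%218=2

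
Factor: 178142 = 2^1*89071^1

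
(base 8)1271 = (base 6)3121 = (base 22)19f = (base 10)697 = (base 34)kh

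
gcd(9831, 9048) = 87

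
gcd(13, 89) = 1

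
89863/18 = 4992 + 7/18 ≈ 4992.39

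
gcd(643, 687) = 1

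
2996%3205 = 2996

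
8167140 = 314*26010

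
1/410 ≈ 0.00244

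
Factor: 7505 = 5^1*19^1*79^1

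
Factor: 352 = 2^5*11^1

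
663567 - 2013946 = -1350379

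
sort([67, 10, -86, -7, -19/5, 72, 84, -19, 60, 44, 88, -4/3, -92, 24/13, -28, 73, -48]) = [-92, -86, -48, -28, -19, -7, -19/5, -4/3, 24/13, 10, 44, 60, 67, 72, 73, 84, 88]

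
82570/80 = 8257/8 ≈ 1032.13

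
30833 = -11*(-2803)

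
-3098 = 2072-5170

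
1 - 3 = -2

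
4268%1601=1066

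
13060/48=272 + 1/12 ≈ 272.08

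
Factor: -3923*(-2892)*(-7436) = -1*2^4*3^1*11^1*13^2*241^1*3923^1 = -84363769776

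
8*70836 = 566688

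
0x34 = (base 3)1221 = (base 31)1l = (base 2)110100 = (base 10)52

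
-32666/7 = -4666 - 4/7 ≈ -4666.57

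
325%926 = 325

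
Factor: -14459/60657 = -1 * 3^(-1) * 19^1 * 761^1 * 20219^(-1) 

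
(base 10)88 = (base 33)2m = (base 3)10021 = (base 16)58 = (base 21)44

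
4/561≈0.00713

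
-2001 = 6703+-8704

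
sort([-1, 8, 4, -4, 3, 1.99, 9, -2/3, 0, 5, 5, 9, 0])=[-4, -1, -2/3, 0, 0, 1.99, 3, 4, 5, 5, 8, 9, 9]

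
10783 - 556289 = -545506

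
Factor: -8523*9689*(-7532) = 2^2*3^2*7^1*269^1*947^1*9689^1 = 621987641604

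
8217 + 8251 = 16468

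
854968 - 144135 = 710833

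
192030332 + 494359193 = 686389525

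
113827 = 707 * 161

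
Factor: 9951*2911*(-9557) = -1*3^1*19^1*31^1*41^1*71^1*107^1*503^1 = -276841069077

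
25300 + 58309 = 83609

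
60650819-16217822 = 44432997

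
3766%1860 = 46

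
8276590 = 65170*127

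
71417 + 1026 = 72443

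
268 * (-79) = -21172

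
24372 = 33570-9198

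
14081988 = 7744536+6337452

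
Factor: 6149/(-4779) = -1*3^(-4)*11^1*13^1*43^1*59^(-1)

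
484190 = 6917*70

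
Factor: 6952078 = 2^1*7^1*37^1*13421^1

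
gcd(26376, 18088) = 56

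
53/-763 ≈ -0.0695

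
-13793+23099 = 9306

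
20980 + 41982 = 62962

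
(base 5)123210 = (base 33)4dk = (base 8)11305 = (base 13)2258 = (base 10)4805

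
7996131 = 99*80769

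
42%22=20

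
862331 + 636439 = 1498770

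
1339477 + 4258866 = 5598343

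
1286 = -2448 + 3734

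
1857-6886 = -5029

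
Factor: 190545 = 3^1*5^1*12703^1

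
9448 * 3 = 28344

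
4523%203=57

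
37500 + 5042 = 42542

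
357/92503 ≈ 0.00386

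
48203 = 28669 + 19534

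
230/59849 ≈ 0.00384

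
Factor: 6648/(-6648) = -1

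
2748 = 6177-3429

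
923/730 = 1 + 193/730 ≈ 1.26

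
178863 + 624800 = 803663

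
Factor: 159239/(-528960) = -1*2^(-6)*3^(-1)*5^(-1)*17^2 = -289/960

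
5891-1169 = 4722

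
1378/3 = 459 + 1/3 ≈ 459.33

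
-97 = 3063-3160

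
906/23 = 39 + 9/23 ≈ 39.39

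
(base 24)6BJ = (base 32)3KR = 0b111010011011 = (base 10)3739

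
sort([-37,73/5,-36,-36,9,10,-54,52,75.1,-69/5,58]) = [-54,-37,-36,-36,-69/5,9,10,73/5,52,58,75.1]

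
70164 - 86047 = -15883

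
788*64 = 50432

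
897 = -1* (-897)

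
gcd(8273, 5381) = 1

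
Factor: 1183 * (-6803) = -1 * 7^1 * 13^2 * 6803^1 = -8047949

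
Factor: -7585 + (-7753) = -1*2^1*7669^1 = -15338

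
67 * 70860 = 4747620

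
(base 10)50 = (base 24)22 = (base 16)32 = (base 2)110010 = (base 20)2a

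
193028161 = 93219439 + 99808722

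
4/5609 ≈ 0.000713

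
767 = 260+507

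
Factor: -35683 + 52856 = 13^1 * 1321^1 = 17173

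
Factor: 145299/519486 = 2^(-1)*7^1*37^1*463^(-1) = 259/926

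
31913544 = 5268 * 6058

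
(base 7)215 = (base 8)156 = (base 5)420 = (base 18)62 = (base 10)110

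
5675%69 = 17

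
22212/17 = 1306 + 10/17 ≈ 1306.59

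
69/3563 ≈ 0.0194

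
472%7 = 3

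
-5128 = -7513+2385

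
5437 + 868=6305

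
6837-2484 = 4353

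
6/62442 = 1/10407 ≈ 0.0000961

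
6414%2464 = 1486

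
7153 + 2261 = 9414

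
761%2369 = 761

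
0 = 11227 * 0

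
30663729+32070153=62733882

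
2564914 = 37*69322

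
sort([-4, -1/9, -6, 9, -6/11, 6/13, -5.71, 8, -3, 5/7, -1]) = [-6, -5.71, -4, -3, -1, -6/11, -1/9, 6/13, 5/7, 8, 9]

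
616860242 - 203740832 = 413119410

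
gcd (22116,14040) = 12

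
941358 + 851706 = 1793064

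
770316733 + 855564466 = 1625881199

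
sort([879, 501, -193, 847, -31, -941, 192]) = [-941, -193, -31, 192, 501, 847, 879]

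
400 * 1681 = 672400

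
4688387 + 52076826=56765213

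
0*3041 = 0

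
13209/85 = 777/5 = 155.40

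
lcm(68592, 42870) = 342960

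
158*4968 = 784944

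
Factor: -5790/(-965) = 2^1*3^1 = 6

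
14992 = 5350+9642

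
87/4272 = 29/1424 ≈ 0.0204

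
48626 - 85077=-36451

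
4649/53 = 87 + 38/53 ≈ 87.72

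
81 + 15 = 96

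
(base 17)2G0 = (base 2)1101010010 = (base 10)850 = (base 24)1BA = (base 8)1522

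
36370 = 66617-30247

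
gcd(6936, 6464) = 8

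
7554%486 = 264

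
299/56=5 + 19/56≈5.34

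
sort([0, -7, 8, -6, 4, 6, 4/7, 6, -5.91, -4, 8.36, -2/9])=[-7, -6, -5.91, -4, -2/9, 0, 4/7, 4, 6, 6, 8, 8.36]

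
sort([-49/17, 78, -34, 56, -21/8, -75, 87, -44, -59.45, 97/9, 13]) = [-75, -59.45, -44, -34, -49/17, -21/8, 97/9, 13, 56, 78, 87]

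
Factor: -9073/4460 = -1 * 2^ (-2) * 5^ (-1) * 43^1 * 211^1 * 223^ (-1)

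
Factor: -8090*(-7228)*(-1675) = -1*2^3*5^3*13^1*67^1*139^1*809^1 = -97944821000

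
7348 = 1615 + 5733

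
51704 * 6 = 310224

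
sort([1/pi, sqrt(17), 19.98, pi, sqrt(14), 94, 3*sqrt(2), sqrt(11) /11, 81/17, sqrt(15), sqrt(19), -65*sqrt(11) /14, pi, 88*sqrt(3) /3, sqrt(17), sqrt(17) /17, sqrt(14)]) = [-65*sqrt(11) /14, sqrt(17) /17, sqrt(11) /11, 1/pi, pi, pi, sqrt(14), sqrt(14), sqrt(15), sqrt(17), sqrt(17), 3*sqrt(2), sqrt(19), 81/17, 19.98, 88*sqrt(3) /3, 94]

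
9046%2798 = 652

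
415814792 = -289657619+705472411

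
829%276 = 1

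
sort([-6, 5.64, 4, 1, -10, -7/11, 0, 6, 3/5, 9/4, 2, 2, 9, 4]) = [-10, -6, -7/11, 0, 3/5, 1, 2, 2, 9/4, 4, 4, 5.64, 6, 9]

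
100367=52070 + 48297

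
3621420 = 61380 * 59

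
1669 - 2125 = -456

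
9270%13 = 1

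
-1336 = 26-1362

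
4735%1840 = 1055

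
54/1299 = 18/433 ≈ 0.0416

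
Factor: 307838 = 2^1*19^1*8101^1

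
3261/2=1630 + 1/2=1630.50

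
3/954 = 1/318 ≈ 0.00314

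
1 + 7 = 8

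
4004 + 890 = 4894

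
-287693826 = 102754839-390448665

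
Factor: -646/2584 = -1*2^(-2) = -1/4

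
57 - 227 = -170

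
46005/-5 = -9201 = -9201.00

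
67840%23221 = 21398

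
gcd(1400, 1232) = 56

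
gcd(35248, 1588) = 4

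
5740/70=82=82.00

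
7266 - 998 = 6268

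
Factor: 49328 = 2^4 * 3083^1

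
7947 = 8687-740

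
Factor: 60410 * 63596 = 2^3 * 5^1 * 7^1 * 13^1 * 863^1 * 1223^1 = 3841834360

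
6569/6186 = 1+383/6186≈1.06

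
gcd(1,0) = 1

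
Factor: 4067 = 7^2*83^1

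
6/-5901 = -2/1967 ≈ -0.00102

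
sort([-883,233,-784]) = [-883,-784,233]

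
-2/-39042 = 1/19521 ≈ 0.0000512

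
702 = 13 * 54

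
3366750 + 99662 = 3466412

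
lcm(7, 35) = 35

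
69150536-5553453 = 63597083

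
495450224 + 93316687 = 588766911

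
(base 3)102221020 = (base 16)21fc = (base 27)bp6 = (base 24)f2c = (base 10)8700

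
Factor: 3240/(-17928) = -1 * 3^1 * 5^1 * 83^(-1) = -15/83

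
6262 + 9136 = 15398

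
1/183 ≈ 0.00546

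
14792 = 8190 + 6602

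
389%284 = 105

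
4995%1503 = 486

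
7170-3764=3406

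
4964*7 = 34748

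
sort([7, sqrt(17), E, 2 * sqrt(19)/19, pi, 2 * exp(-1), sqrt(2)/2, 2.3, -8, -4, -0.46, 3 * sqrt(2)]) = [-8, -4, -0.46, 2 * sqrt(19)/19, sqrt(2)/2, 2 * exp(-1), 2.3, E, pi, sqrt(17), 3 * sqrt(2), 7]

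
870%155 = 95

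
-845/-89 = 9 + 44/89≈9.49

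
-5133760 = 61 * (-84160)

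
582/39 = 194/13 ≈ 14.92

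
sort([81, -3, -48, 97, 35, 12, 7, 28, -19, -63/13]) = [-48, -19, -63/13, -3, 7, 12, 28, 35, 81, 97]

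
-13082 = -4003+-9079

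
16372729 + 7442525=23815254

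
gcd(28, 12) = 4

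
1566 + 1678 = 3244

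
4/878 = 2/439 ≈ 0.00456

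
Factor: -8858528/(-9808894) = 2^4*7^1*71^1*557^1*1019^(-1)*4813^(-1) = 4429264/4904447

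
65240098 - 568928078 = -503687980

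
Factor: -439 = -1 * 439^1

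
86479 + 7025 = 93504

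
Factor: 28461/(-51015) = -1*5^(-1)*19^(-1)*53^1 = -53/95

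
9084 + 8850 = 17934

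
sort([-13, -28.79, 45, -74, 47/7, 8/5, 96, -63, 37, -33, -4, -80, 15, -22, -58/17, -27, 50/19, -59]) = [-80, -74, -63, -59, -33, -28.79, -27, -22, -13, -4, -58/17, 8/5, 50/19, 47/7, 15, 37, 45, 96]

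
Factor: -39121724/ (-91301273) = 2^2 * 7^ (-1) * 89^ (-1) * 101^ (-1) * 1451^ (-1) * 9780431^1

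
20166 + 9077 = 29243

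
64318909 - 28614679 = 35704230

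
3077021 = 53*58057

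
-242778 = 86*(-2823)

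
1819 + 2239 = 4058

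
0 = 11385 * 0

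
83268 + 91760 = 175028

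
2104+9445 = 11549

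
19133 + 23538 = 42671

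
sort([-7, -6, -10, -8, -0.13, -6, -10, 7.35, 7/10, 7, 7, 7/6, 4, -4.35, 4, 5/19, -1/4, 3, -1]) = [-10, -10, -8, -7, -6, -6, -4.35, -1, -1/4, -0.13, 5/19, 7/10, 7/6, 3, 4, 4, 7, 7, 7.35]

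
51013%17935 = 15143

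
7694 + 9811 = 17505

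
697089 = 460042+237047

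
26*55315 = 1438190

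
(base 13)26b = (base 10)427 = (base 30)e7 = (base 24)hj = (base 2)110101011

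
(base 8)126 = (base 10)86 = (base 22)3k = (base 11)79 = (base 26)38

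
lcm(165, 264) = 1320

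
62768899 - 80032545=-17263646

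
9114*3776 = 34414464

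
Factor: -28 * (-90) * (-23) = -1 * 2^3 * 3^2 * 5^1 * 7^1 * 23^1 = -57960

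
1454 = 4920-3466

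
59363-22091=37272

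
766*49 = 37534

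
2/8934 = 1/4467≈0.000224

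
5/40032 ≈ 0.000125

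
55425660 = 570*97238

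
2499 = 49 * 51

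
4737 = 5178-441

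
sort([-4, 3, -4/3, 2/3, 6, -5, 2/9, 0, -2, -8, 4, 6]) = [-8, -5, -4, -2, -4/3, 0, 2/9, 2/3, 3, 4, 6, 6]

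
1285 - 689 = 596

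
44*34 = 1496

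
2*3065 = 6130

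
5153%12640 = 5153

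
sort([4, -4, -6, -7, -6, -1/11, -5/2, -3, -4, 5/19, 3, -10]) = [-10, -7, -6, -6, -4, -4, -3, -5/2, -1/11, 5/19, 3, 4]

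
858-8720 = -7862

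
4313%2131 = 51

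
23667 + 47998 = 71665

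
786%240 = 66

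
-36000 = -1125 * 32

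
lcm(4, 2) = 4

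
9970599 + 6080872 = 16051471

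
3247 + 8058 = 11305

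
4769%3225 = 1544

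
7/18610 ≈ 0.000376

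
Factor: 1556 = 2^2 * 389^1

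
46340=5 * 9268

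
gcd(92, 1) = 1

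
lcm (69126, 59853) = 4907946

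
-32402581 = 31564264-63966845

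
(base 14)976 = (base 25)2oi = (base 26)2jm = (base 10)1868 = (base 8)3514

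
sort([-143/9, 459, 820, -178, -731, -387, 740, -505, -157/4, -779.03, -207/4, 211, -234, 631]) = [-779.03, -731, -505, -387, -234, -178, -207/4, -157/4, -143/9, 211, 459, 631, 740, 820]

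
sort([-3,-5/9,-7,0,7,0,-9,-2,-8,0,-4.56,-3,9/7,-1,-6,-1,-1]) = [-9,-8,-7,-6,-4.56,-3,-3,-2,-1,-1,-1,-5/9,0,0,0,9/7,7]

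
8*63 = 504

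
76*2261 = 171836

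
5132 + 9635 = 14767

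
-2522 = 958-3480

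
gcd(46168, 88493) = 1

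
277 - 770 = -493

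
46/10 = 4 + 3/5 = 4.60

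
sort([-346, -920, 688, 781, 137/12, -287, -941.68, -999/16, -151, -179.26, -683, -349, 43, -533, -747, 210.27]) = [-941.68, -920, -747, -683, -533, -349, -346, -287, -179.26, -151, -999/16, 137/12, 43, 210.27, 688, 781]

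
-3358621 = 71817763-75176384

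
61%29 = 3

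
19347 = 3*6449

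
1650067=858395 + 791672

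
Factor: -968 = -1*2^3*11^2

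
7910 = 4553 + 3357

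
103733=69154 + 34579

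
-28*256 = -7168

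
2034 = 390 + 1644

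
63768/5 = 12753 + 3/5 = 12753.60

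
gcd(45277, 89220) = 1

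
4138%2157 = 1981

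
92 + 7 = 99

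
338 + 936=1274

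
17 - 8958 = -8941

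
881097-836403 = 44694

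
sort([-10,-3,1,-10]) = [-10,-10,-3,1]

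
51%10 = 1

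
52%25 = 2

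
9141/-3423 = -3047/1141 ≈ -2.67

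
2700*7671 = 20711700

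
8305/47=176 + 33/47 ≈ 176.70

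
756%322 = 112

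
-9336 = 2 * (-4668)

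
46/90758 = 1/1973 ≈ 0.000507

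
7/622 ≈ 0.0113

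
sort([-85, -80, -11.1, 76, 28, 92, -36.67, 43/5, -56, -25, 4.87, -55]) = [-85, -80, -56, -55, -36.67, -25, -11.1, 4.87, 43/5, 28, 76, 92]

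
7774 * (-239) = -1857986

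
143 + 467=610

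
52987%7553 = 116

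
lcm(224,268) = 15008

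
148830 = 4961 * 30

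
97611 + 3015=100626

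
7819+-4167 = 3652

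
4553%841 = 348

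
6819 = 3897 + 2922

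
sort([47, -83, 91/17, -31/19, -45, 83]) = [-83, -45, -31/19, 91/17, 47, 83]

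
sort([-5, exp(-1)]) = [-5, exp(-1)]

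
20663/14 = 1475 + 13/14≈1475.93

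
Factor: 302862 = 2^1 * 3^1 * 7^1 * 7211^1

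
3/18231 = 1/6077 ≈ 0.000165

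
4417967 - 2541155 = 1876812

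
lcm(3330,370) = 3330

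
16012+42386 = 58398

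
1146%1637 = 1146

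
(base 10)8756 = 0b10001000110100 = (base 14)3296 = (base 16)2234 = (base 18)1908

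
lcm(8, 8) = 8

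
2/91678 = 1/45839≈0.0000218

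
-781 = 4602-5383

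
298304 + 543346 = 841650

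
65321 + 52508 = 117829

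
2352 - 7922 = -5570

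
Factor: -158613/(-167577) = 7^2*13^1*673^(-1) = 637/673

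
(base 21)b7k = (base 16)139a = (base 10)5018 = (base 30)5h8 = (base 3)20212212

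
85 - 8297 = -8212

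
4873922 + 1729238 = 6603160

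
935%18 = 17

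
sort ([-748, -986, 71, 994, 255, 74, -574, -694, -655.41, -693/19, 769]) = [-986, -748, -694, -655.41, -574, -693/19, 71, 74, 255, 769, 994]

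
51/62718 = 17/20906 ≈ 0.000813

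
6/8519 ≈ 0.000704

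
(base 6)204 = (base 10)76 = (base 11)6a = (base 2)1001100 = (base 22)3a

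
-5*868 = -4340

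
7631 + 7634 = 15265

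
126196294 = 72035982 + 54160312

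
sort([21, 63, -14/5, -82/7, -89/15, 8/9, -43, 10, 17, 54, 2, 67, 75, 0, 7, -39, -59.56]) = [-59.56, -43, -39, -82/7, -89/15, -14/5, 0, 8/9, 2, 7, 10, 17, 21, 54, 63, 67, 75]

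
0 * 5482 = 0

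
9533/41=232+21/41 ≈ 232.51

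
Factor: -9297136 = -1*2^4*581071^1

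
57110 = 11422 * 5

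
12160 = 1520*8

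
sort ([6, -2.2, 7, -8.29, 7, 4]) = [-8.29, -2.2, 4, 6, 7, 7]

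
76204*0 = 0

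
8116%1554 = 346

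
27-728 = -701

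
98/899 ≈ 0.109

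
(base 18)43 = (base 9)83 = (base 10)75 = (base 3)2210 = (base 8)113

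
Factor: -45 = -1*3^2*5^1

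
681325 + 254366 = 935691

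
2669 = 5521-2852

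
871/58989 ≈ 0.0148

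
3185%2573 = 612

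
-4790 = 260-5050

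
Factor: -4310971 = -1*7^2*97^1*907^1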